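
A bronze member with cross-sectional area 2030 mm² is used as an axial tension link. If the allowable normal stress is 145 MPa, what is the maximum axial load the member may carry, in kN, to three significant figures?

294 kN

P_max = σ_allow · A = 145 · 2030 = 294400 N = 294.4 kN.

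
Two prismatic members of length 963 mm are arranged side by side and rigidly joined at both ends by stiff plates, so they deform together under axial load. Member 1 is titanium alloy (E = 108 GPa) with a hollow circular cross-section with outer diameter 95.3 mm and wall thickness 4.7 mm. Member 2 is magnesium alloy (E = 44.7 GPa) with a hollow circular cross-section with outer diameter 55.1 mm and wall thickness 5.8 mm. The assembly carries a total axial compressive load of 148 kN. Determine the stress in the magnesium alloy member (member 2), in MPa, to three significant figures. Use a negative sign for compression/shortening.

-35.8 MPa

A_1 = 1338 mm².
A_2 = 898.3 mm².
Equal strain + equilibrium ⇒ each member carries load in proportion to AE: A₁E₁ = 144500000 N, A₂E₂ = 40150000 N, ΣAE = 184600000 N.
σ₂ = P·E₂/ΣAE = -148000·44700/184600000 = -35.83 MPa.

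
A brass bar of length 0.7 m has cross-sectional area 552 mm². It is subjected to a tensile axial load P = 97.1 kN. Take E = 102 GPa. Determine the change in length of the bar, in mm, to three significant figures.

1.21 mm

δ_mech = NL/(AE) = 97100·700/(552·102000) = 1.207 mm.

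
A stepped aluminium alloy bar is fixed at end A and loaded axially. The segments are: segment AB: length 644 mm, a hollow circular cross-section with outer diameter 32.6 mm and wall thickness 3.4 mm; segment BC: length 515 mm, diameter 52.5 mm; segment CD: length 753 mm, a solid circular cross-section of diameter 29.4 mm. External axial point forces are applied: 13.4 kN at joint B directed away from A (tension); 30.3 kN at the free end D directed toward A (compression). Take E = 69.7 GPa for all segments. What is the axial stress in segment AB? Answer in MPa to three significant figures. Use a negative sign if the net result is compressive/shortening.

Internal axial forces (sectioning from the free end, tension +): N_CD = -30.3 kN, N_BC = -30.3 kN, N_AB = -16.9 kN.
A_AB = 311.9 mm².
σ_AB = N_AB/A_AB = -16900/311.9 = -54.18 MPa.

-54.2 MPa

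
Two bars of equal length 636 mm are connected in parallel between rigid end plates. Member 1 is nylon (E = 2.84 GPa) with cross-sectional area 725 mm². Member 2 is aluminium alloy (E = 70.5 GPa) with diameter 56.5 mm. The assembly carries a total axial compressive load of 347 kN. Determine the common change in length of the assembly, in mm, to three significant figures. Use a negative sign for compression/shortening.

A_2 = 2507 mm².
Equal strain + equilibrium ⇒ each member carries load in proportion to AE: A₁E₁ = 2059000 N, A₂E₂ = 176800000 N, ΣAE = 178800000 N.
δ = PL/ΣAE = -347000·636/178800000 = -1.234 mm.

-1.23 mm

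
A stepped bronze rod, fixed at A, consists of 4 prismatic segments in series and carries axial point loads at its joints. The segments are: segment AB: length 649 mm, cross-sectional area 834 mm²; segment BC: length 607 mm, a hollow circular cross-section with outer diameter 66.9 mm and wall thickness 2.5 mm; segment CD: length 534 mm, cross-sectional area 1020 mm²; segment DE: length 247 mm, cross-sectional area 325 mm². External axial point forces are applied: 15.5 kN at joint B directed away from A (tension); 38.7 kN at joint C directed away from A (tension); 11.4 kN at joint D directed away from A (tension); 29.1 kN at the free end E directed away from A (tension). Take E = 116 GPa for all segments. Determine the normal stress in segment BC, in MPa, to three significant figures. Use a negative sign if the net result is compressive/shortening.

157 MPa

Internal axial forces (sectioning from the free end, tension +): N_DE = 29.1 kN, N_CD = 40.5 kN, N_BC = 79.2 kN, N_AB = 94.7 kN.
A_BC = 505.8 mm².
σ_BC = N_BC/A_BC = 79200/505.8 = 156.6 MPa.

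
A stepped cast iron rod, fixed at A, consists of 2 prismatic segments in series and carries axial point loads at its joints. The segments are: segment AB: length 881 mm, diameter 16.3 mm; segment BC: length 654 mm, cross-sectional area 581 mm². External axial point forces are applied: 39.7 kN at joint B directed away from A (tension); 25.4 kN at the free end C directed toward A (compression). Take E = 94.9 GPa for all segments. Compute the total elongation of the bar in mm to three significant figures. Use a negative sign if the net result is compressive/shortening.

Internal axial forces (sectioning from the free end, tension +): N_BC = -25.4 kN, N_AB = 14.3 kN.
A_AB = 208.7 mm².
δ_AB = 14300·881/(208.7·94900) = 0.6362 mm
δ_BC = -25400·654/(581·94900) = -0.3013 mm
δ = Σδ_i = 0.3349 mm.

0.335 mm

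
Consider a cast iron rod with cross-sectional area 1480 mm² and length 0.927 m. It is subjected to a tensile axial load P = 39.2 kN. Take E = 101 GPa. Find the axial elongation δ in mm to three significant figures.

0.243 mm

δ_mech = NL/(AE) = 39200·927/(1480·101000) = 0.2431 mm.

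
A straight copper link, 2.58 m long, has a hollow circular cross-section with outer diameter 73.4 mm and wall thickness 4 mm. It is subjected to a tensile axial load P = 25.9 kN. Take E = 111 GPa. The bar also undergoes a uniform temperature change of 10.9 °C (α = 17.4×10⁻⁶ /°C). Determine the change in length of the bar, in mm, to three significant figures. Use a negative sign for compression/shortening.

A = 872.1 mm².
δ_mech = NL/(AE) = 25900·2580/(872.1·111000) = 0.6903 mm.
δ_thermal = αLΔT = 17.4e-6·2580·10.9 = 0.4893 mm.
δ = δ_mech + δ_thermal = 1.18 mm.

1.18 mm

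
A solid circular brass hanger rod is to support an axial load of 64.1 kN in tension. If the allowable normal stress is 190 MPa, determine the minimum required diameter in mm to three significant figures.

20.7 mm

Required area A ≥ P/σ_allow = 64100/190 = 337.4 mm².
For a solid circular section, d ≥ √(4A/π) = 20.73 mm.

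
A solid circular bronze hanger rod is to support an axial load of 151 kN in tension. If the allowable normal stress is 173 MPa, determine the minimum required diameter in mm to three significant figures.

Required area A ≥ P/σ_allow = 151000/173 = 872.8 mm².
For a solid circular section, d ≥ √(4A/π) = 33.34 mm.

33.3 mm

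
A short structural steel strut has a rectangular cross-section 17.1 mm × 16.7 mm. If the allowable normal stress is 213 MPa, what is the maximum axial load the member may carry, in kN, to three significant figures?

60.8 kN

A = 285.6 mm².
P_max = σ_allow · A = 213 · 285.6 = 60830 N = 60.83 kN.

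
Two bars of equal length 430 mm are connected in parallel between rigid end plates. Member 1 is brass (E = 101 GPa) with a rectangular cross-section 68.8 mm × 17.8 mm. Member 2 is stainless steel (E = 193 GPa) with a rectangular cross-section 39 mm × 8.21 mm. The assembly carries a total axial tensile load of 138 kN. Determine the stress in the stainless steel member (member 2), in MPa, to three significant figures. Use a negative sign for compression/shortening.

144 MPa

A_1 = 1225 mm².
A_2 = 320.2 mm².
Equal strain + equilibrium ⇒ each member carries load in proportion to AE: A₁E₁ = 123700000 N, A₂E₂ = 61800000 N, ΣAE = 185500000 N.
σ₂ = P·E₂/ΣAE = 138000·193000/185500000 = 143.6 MPa.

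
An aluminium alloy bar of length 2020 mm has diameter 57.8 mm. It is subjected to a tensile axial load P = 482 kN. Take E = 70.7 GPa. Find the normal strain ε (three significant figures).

0.00260

A = 2624 mm².
σ = N/A = 183.7 MPa; ε = σ/E = 183.7/70700 = 2.598e-03.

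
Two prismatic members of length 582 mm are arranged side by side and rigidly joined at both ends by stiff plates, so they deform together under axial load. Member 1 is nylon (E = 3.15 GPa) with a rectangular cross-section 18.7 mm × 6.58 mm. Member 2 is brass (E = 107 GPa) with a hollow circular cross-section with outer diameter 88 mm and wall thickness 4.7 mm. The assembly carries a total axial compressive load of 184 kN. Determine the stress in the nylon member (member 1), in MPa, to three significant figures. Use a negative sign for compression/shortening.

A_1 = 123 mm².
A_2 = 1230 mm².
Equal strain + equilibrium ⇒ each member carries load in proportion to AE: A₁E₁ = 387600 N, A₂E₂ = 131600000 N, ΣAE = 132000000 N.
σ₁ = P·E₁/ΣAE = -184000·3150/132000000 = -4.391 MPa.

-4.39 MPa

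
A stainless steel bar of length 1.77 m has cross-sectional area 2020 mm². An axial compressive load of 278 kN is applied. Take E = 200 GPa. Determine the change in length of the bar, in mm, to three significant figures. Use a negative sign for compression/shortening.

-1.22 mm

δ_mech = NL/(AE) = -278000·1770/(2020·200000) = -1.218 mm.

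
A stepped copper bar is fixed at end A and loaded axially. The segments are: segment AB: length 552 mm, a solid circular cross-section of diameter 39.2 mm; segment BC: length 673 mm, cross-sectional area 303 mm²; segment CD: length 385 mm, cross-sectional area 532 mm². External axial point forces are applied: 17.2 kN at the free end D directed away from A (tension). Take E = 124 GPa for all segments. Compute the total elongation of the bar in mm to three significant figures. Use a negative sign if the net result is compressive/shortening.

Internal axial forces (sectioning from the free end, tension +): N_CD = 17.2 kN, N_BC = 17.2 kN, N_AB = 17.2 kN.
A_AB = 1207 mm².
δ_AB = 17200·552/(1207·124000) = 0.06344 mm
δ_BC = 17200·673/(303·124000) = 0.3081 mm
δ_CD = 17200·385/(532·124000) = 0.1004 mm
δ = Σδ_i = 0.4719 mm.

0.472 mm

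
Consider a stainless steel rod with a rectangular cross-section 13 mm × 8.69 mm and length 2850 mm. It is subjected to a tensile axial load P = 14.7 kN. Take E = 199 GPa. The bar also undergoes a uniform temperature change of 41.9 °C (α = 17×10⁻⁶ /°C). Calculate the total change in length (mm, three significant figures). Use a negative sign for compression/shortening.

3.89 mm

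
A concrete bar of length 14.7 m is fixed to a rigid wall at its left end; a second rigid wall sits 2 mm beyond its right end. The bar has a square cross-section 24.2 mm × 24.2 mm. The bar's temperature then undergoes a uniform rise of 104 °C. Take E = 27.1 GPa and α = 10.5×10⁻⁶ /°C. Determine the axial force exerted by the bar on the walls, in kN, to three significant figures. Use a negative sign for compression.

Free thermal expansion αLΔT = 10.5e-6 · 14700 · 104 = 16.05 mm.
The walls engage after the gap closes; constrained expansion = 16.05 − 2 = 14.05 mm.
The walls impose strain ε = −(14.05)/14700 = -9.5595e-04; σ = Eε = 27100 · -9.5595e-04 = -25.91 MPa.
Wall reaction R = σ·A = -25.91·585.6 = -15170 N = -15.17 kN.

-15.2 kN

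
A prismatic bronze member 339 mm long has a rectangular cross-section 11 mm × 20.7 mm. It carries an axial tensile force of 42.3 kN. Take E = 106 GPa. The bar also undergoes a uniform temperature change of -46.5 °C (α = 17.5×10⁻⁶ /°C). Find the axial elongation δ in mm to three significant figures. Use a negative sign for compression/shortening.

A = 227.7 mm².
δ_mech = NL/(AE) = 42300·339/(227.7·106000) = 0.5941 mm.
δ_thermal = αLΔT = 17.5e-6·339·-46.5 = -0.2759 mm.
δ = δ_mech + δ_thermal = 0.3183 mm.

0.318 mm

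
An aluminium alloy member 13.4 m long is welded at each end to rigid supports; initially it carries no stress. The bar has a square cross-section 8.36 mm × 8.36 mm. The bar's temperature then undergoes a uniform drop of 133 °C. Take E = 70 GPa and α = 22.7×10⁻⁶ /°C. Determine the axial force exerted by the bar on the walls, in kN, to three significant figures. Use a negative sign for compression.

14.8 kN

Free thermal expansion αLΔT = 22.7e-6 · 13400 · -133 = -40.46 mm.
The walls impose strain ε = −(-40.46)/13400 = 3.0191e-03; σ = Eε = 70000 · 3.0191e-03 = 211.3 MPa.
Wall reaction R = σ·A = 211.3·69.89 = 14770 N = 14.77 kN.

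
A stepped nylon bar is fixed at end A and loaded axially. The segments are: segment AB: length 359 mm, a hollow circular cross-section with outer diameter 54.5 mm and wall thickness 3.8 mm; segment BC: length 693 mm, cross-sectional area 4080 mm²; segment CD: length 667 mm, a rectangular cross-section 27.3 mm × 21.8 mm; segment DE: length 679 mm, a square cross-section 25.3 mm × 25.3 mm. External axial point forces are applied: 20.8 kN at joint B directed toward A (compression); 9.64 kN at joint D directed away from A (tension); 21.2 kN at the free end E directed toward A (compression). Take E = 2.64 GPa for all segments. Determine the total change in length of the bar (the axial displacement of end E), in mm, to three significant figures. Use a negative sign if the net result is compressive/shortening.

Internal axial forces (sectioning from the free end, tension +): N_DE = -21.2 kN, N_CD = -11.56 kN, N_BC = -11.56 kN, N_AB = -32.36 kN.
A_AB = 605.3 mm².
A_CD = 595.1 mm².
A_DE = 640.1 mm².
δ_AB = -32360·359/(605.3·2640) = -7.27 mm
δ_BC = -11560·693/(4080·2640) = -0.7437 mm
δ_CD = -11560·667/(595.1·2640) = -4.908 mm
δ_DE = -21200·679/(640.1·2640) = -8.518 mm
δ = Σδ_i = -21.44 mm.

-21.4 mm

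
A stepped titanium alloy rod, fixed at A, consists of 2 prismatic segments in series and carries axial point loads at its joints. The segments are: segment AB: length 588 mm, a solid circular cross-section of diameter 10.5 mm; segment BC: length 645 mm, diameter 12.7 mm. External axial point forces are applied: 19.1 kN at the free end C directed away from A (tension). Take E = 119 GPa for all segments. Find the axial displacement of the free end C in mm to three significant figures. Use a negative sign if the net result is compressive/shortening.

Internal axial forces (sectioning from the free end, tension +): N_BC = 19.1 kN, N_AB = 19.1 kN.
A_AB = 86.59 mm².
A_BC = 126.7 mm².
δ_AB = 19100·588/(86.59·119000) = 1.09 mm
δ_BC = 19100·645/(126.7·119000) = 0.8172 mm
δ = Σδ_i = 1.907 mm.

1.91 mm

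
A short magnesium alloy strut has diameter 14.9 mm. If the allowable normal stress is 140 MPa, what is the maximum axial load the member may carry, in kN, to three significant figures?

A = 174.4 mm².
P_max = σ_allow · A = 140 · 174.4 = 24410 N = 24.41 kN.

24.4 kN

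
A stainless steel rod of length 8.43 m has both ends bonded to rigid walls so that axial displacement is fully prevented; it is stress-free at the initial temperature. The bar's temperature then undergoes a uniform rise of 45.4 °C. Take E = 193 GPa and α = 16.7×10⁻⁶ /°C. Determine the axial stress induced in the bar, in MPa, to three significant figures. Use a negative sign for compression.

-146 MPa

Free thermal expansion αLΔT = 16.7e-6 · 8430 · 45.4 = 6.391 mm.
The walls impose strain ε = −(6.391)/8430 = -7.5818e-04; σ = Eε = 193000 · -7.5818e-04 = -146.3 MPa.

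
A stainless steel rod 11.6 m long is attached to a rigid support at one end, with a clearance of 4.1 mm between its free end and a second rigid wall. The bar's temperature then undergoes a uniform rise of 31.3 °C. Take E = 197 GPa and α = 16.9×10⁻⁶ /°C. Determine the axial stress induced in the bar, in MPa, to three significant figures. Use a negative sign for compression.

-34.6 MPa

Free thermal expansion αLΔT = 16.9e-6 · 11600 · 31.3 = 6.136 mm.
The walls engage after the gap closes; constrained expansion = 6.136 − 4.1 = 2.036 mm.
The walls impose strain ε = −(2.036)/11600 = -1.7552e-04; σ = Eε = 197000 · -1.7552e-04 = -34.58 MPa.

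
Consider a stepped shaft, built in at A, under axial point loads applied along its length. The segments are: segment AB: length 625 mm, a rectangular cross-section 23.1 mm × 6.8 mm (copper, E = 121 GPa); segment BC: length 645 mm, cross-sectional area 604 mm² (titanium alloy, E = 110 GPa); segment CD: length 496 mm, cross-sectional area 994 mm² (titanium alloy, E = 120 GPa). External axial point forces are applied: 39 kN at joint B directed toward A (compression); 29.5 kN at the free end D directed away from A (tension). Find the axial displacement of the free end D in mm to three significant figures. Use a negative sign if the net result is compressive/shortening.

Internal axial forces (sectioning from the free end, tension +): N_CD = 29.5 kN, N_BC = 29.5 kN, N_AB = -9.5 kN.
A_AB = 157.1 mm².
δ_AB = -9500·625/(157.1·121000) = -0.3124 mm
δ_BC = 29500·645/(604·110000) = 0.2864 mm
δ_CD = 29500·496/(994·120000) = 0.1227 mm
δ = Σδ_i = 0.09667 mm.

0.0967 mm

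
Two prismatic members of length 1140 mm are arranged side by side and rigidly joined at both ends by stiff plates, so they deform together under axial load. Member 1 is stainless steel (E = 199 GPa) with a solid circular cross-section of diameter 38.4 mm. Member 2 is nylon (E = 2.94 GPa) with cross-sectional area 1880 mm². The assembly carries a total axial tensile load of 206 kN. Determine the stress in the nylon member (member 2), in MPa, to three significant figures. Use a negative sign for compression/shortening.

A_1 = 1158 mm².
Equal strain + equilibrium ⇒ each member carries load in proportion to AE: A₁E₁ = 230500000 N, A₂E₂ = 5527000 N, ΣAE = 236000000 N.
σ₂ = P·E₂/ΣAE = 206000·2940/236000000 = 2.566 MPa.

2.57 MPa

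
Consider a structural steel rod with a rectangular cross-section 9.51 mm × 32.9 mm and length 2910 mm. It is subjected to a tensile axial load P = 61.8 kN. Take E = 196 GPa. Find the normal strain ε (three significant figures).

0.00101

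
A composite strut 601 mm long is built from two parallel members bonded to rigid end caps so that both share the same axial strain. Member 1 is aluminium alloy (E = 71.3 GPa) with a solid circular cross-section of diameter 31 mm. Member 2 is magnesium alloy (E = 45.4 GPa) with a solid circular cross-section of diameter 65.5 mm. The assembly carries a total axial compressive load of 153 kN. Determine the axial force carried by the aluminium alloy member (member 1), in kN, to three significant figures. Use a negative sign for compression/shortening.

A_1 = 754.8 mm².
A_2 = 3370 mm².
Equal strain + equilibrium ⇒ each member carries load in proportion to AE: A₁E₁ = 53810000 N, A₂E₂ = 153000000 N, ΣAE = 206800000 N.
F₁ = P·A₁E₁/ΣAE = -153000·53810000/206800000 = -39820 N.

-39.8 kN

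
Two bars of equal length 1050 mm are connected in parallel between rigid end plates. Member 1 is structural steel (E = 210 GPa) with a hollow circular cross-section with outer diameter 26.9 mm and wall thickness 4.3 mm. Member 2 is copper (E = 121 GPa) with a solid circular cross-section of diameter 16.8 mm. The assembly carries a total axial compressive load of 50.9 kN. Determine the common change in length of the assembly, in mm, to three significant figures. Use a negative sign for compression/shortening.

-0.588 mm

A_1 = 305.3 mm².
A_2 = 221.7 mm².
Equal strain + equilibrium ⇒ each member carries load in proportion to AE: A₁E₁ = 64110000 N, A₂E₂ = 26820000 N, ΣAE = 90940000 N.
δ = PL/ΣAE = -50900·1050/90940000 = -0.5877 mm.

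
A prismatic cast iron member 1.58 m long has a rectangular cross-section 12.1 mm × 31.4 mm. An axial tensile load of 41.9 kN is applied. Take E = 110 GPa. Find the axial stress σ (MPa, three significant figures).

A = 379.9 mm².
σ = N/A = 41900/379.9 = 110.3 MPa.

110 MPa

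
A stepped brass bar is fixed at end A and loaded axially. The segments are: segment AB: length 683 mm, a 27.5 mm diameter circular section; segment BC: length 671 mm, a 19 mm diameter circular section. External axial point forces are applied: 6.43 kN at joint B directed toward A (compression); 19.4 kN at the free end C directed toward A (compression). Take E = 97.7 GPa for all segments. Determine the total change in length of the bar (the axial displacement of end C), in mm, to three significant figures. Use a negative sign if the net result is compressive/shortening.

-0.774 mm

Internal axial forces (sectioning from the free end, tension +): N_BC = -19.4 kN, N_AB = -25.83 kN.
A_AB = 594 mm².
A_BC = 283.5 mm².
δ_AB = -25830·683/(594·97700) = -0.304 mm
δ_BC = -19400·671/(283.5·97700) = -0.4699 mm
δ = Σδ_i = -0.7739 mm.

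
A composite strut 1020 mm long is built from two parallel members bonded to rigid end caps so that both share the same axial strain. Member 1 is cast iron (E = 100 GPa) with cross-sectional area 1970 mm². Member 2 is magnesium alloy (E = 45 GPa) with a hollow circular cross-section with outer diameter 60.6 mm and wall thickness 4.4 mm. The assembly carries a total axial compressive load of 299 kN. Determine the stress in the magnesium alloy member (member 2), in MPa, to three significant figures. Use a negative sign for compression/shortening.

-58.0 MPa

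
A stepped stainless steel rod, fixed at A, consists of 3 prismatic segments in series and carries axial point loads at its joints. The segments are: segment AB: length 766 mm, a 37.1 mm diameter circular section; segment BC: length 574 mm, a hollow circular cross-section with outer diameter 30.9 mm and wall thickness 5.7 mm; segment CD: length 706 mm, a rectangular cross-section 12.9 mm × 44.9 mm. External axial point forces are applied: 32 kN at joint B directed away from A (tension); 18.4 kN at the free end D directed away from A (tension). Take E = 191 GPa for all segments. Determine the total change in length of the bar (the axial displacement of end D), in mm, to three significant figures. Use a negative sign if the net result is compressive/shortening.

0.427 mm

Internal axial forces (sectioning from the free end, tension +): N_CD = 18.4 kN, N_BC = 18.4 kN, N_AB = 50.4 kN.
A_AB = 1081 mm².
A_BC = 451.3 mm².
A_CD = 579.2 mm².
δ_AB = 50400·766/(1081·191000) = 0.187 mm
δ_BC = 18400·574/(451.3·191000) = 0.1225 mm
δ_CD = 18400·706/(579.2·191000) = 0.1174 mm
δ = Σδ_i = 0.4269 mm.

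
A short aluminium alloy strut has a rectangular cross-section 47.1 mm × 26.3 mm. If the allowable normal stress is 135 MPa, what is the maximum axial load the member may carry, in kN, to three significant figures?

167 kN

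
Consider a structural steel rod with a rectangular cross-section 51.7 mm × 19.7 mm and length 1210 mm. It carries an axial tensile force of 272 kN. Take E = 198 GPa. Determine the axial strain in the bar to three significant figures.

0.00135

A = 1018 mm².
σ = N/A = 267.1 MPa; ε = σ/E = 267.1/198000 = 1.349e-03.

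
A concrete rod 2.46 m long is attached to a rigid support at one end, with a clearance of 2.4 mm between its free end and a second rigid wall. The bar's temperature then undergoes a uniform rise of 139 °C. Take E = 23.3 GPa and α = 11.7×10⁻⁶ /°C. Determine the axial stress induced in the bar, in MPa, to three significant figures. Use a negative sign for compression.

Free thermal expansion αLΔT = 11.7e-6 · 2460 · 139 = 4.001 mm.
The walls engage after the gap closes; constrained expansion = 4.001 − 2.4 = 1.601 mm.
The walls impose strain ε = −(1.601)/2460 = -6.5069e-04; σ = Eε = 23300 · -6.5069e-04 = -15.16 MPa.

-15.2 MPa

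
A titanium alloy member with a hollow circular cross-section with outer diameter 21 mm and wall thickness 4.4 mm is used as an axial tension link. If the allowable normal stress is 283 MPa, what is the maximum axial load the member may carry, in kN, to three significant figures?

64.9 kN

A = 229.5 mm².
P_max = σ_allow · A = 283 · 229.5 = 64940 N = 64.94 kN.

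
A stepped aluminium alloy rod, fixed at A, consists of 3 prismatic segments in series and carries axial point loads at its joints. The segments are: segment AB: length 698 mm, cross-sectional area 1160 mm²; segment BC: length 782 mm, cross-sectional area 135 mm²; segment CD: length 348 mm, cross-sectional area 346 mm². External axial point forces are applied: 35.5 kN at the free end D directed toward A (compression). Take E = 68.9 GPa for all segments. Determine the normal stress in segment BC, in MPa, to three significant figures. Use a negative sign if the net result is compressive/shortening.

Internal axial forces (sectioning from the free end, tension +): N_CD = -35.5 kN, N_BC = -35.5 kN, N_AB = -35.5 kN.
σ_BC = N_BC/A_BC = -35500/135 = -263 MPa.

-263 MPa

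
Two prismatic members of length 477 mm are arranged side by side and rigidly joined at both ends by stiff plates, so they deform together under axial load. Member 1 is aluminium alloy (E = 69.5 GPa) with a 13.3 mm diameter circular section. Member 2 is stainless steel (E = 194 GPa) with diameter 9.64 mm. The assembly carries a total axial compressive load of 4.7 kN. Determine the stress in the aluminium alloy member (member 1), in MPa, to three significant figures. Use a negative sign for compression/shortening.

-13.7 MPa

A_1 = 138.9 mm².
A_2 = 72.99 mm².
Equal strain + equilibrium ⇒ each member carries load in proportion to AE: A₁E₁ = 9656000 N, A₂E₂ = 14160000 N, ΣAE = 23810000 N.
σ₁ = P·E₁/ΣAE = -4700·69500/23810000 = -13.72 MPa.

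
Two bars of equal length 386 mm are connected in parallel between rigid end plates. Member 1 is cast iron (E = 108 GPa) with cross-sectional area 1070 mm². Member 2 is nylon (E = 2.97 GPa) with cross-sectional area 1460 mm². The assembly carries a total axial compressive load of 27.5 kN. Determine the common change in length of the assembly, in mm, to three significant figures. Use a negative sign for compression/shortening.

Equal strain + equilibrium ⇒ each member carries load in proportion to AE: A₁E₁ = 115600000 N, A₂E₂ = 4336000 N, ΣAE = 119900000 N.
δ = PL/ΣAE = -27500·386/119900000 = -0.08853 mm.

-0.0885 mm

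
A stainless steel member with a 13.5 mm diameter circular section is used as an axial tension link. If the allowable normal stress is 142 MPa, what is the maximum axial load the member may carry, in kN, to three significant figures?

20.3 kN

A = 143.1 mm².
P_max = σ_allow · A = 142 · 143.1 = 20330 N = 20.33 kN.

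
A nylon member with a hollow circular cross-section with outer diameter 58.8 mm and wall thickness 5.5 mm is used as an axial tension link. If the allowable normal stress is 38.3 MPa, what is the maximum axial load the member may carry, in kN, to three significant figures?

A = 921 mm².
P_max = σ_allow · A = 38.3 · 921 = 35270 N = 35.27 kN.

35.3 kN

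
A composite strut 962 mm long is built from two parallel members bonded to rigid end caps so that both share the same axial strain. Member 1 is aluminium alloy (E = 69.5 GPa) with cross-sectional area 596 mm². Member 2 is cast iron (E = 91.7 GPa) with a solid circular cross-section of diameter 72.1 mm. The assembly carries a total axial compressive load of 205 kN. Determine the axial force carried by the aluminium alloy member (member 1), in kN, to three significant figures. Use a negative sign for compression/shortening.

A_2 = 4083 mm².
Equal strain + equilibrium ⇒ each member carries load in proportion to AE: A₁E₁ = 41420000 N, A₂E₂ = 374400000 N, ΣAE = 415800000 N.
F₁ = P·A₁E₁/ΣAE = -205000·41420000/415800000 = -20420 N.

-20.4 kN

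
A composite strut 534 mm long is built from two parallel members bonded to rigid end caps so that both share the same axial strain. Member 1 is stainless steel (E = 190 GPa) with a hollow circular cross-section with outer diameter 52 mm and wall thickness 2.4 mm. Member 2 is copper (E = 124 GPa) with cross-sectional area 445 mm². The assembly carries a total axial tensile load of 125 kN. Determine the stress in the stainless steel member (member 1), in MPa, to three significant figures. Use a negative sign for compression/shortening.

188 MPa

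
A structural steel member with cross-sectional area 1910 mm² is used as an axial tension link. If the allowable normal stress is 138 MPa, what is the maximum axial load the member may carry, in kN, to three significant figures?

P_max = σ_allow · A = 138 · 1910 = 263600 N = 263.6 kN.

264 kN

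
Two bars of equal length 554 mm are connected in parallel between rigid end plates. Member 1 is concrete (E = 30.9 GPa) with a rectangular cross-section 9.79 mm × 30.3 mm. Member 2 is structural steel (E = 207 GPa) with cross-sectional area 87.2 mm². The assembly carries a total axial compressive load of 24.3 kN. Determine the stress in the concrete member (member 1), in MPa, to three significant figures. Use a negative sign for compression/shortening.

-27.6 MPa

A_1 = 296.6 mm².
Equal strain + equilibrium ⇒ each member carries load in proportion to AE: A₁E₁ = 9166000 N, A₂E₂ = 18050000 N, ΣAE = 27220000 N.
σ₁ = P·E₁/ΣAE = -24300·30900/27220000 = -27.59 MPa.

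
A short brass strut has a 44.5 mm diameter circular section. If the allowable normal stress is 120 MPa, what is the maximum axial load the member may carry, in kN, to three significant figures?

187 kN

A = 1555 mm².
P_max = σ_allow · A = 120 · 1555 = 186600 N = 186.6 kN.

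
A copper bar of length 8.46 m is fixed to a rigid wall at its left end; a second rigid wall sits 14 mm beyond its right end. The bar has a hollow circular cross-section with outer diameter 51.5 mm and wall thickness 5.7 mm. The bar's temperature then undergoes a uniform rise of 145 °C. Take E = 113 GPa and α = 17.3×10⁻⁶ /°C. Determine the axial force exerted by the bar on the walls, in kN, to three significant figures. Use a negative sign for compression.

Free thermal expansion αLΔT = 17.3e-6 · 8460 · 145 = 21.22 mm.
The walls engage after the gap closes; constrained expansion = 21.22 − 14 = 7.222 mm.
The walls impose strain ε = −(7.222)/8460 = -8.5365e-04; σ = Eε = 113000 · -8.5365e-04 = -96.46 MPa.
Wall reaction R = σ·A = -96.46·820.1 = -79110 N = -79.11 kN.

-79.1 kN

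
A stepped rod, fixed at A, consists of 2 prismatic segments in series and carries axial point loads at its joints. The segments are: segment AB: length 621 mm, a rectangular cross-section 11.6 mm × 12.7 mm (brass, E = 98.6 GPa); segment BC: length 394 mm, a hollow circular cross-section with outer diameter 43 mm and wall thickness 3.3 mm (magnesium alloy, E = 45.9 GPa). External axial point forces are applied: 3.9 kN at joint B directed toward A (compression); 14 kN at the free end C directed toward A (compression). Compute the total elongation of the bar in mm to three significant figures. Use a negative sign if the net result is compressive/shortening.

Internal axial forces (sectioning from the free end, tension +): N_BC = -14 kN, N_AB = -17.9 kN.
A_AB = 147.3 mm².
A_BC = 411.6 mm².
δ_AB = -17900·621/(147.3·98600) = -0.7653 mm
δ_BC = -14000·394/(411.6·45900) = -0.292 mm
δ = Σδ_i = -1.057 mm.

-1.06 mm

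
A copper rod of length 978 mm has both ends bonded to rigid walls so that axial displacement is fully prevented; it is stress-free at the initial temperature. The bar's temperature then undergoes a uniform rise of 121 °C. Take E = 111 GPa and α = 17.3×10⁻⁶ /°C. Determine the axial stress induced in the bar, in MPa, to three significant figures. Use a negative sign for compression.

Free thermal expansion αLΔT = 17.3e-6 · 978 · 121 = 2.047 mm.
The walls impose strain ε = −(2.047)/978 = -2.0933e-03; σ = Eε = 111000 · -2.0933e-03 = -232.4 MPa.

-232 MPa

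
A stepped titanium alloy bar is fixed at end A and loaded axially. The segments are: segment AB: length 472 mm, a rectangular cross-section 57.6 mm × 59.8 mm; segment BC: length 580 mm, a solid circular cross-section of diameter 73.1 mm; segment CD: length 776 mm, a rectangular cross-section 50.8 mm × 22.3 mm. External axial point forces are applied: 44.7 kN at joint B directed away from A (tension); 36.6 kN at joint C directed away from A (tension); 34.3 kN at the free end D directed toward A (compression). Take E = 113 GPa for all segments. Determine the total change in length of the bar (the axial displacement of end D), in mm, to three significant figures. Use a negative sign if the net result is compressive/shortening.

-0.148 mm

Internal axial forces (sectioning from the free end, tension +): N_CD = -34.3 kN, N_BC = 2.3 kN, N_AB = 47 kN.
A_AB = 3444 mm².
A_BC = 4197 mm².
A_CD = 1133 mm².
δ_AB = 47000·472/(3444·113000) = 0.057 mm
δ_BC = 2300·580/(4197·113000) = 0.002813 mm
δ_CD = -34300·776/(1133·113000) = -0.2079 mm
δ = Σδ_i = -0.1481 mm.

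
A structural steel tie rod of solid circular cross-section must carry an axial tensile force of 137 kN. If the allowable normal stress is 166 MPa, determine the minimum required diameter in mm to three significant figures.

Required area A ≥ P/σ_allow = 137000/166 = 825.3 mm².
For a solid circular section, d ≥ √(4A/π) = 32.42 mm.

32.4 mm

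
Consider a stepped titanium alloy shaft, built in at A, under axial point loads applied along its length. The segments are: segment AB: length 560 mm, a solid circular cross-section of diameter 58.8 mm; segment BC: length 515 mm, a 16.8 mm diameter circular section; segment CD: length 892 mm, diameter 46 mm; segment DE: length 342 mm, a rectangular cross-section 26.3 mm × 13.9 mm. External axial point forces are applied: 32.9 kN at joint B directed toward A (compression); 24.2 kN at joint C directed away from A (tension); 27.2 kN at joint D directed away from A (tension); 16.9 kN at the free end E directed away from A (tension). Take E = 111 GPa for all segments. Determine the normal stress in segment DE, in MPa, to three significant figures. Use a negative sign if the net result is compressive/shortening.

Internal axial forces (sectioning from the free end, tension +): N_DE = 16.9 kN, N_CD = 44.1 kN, N_BC = 68.3 kN, N_AB = 35.4 kN.
A_DE = 365.6 mm².
σ_DE = N_DE/A_DE = 16900/365.6 = 46.23 MPa.

46.2 MPa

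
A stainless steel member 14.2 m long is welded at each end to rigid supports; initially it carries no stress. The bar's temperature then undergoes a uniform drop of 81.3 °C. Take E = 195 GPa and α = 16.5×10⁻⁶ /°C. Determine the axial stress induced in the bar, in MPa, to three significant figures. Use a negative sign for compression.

262 MPa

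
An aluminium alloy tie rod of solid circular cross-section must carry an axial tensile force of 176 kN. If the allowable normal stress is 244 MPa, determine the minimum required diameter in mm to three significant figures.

30.3 mm

Required area A ≥ P/σ_allow = 176000/244 = 721.3 mm².
For a solid circular section, d ≥ √(4A/π) = 30.31 mm.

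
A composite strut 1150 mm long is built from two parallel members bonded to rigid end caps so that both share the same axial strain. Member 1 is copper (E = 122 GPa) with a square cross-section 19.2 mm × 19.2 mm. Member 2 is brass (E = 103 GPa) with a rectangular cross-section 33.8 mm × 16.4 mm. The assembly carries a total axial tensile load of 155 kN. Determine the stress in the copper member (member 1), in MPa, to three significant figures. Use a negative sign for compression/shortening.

185 MPa

A_1 = 368.6 mm².
A_2 = 554.3 mm².
Equal strain + equilibrium ⇒ each member carries load in proportion to AE: A₁E₁ = 44970000 N, A₂E₂ = 57090000 N, ΣAE = 102100000 N.
σ₁ = P·E₁/ΣAE = 155000·122000/102100000 = 185.3 MPa.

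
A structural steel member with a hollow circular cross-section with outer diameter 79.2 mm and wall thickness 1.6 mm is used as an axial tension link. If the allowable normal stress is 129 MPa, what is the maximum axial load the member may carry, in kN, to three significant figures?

A = 390.1 mm².
P_max = σ_allow · A = 129 · 390.1 = 50320 N = 50.32 kN.

50.3 kN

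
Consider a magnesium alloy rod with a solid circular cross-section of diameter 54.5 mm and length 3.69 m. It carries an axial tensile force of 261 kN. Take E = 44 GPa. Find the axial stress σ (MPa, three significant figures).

112 MPa

A = 2333 mm².
σ = N/A = 261000/2333 = 111.9 MPa.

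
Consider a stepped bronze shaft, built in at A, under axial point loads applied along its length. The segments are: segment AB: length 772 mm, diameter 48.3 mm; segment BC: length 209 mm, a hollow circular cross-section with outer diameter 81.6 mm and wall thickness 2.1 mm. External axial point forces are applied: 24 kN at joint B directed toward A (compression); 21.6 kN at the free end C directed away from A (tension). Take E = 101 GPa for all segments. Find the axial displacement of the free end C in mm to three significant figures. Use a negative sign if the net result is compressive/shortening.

0.0752 mm

Internal axial forces (sectioning from the free end, tension +): N_BC = 21.6 kN, N_AB = -2.4 kN.
A_AB = 1832 mm².
A_BC = 524.5 mm².
δ_AB = -2400·772/(1832·101000) = -0.01001 mm
δ_BC = 21600·209/(524.5·101000) = 0.08522 mm
δ = Σδ_i = 0.07521 mm.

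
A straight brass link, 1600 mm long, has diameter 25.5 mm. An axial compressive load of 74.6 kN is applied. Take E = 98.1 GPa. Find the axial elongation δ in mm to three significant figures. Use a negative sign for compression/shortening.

-2.38 mm

A = 510.7 mm².
δ_mech = NL/(AE) = -74600·1600/(510.7·98100) = -2.382 mm.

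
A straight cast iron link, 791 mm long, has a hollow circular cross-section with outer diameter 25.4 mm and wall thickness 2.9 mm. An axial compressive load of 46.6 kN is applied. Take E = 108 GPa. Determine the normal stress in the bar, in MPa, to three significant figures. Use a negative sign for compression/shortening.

A = 205 mm².
σ = N/A = -46600/205 = -227.3 MPa.

-227 MPa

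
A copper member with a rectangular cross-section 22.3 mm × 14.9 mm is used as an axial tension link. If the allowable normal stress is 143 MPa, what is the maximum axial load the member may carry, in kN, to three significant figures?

A = 332.3 mm².
P_max = σ_allow · A = 143 · 332.3 = 47510 N = 47.51 kN.

47.5 kN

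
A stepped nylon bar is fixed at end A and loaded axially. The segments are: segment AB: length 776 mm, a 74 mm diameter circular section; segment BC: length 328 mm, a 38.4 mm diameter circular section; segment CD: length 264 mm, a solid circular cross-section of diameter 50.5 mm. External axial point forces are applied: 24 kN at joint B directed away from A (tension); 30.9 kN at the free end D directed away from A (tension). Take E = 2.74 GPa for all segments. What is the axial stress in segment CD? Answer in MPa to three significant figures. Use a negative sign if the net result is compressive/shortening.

Internal axial forces (sectioning from the free end, tension +): N_CD = 30.9 kN, N_BC = 30.9 kN, N_AB = 54.9 kN.
A_CD = 2003 mm².
σ_CD = N_CD/A_CD = 30900/2003 = 15.43 MPa.

15.4 MPa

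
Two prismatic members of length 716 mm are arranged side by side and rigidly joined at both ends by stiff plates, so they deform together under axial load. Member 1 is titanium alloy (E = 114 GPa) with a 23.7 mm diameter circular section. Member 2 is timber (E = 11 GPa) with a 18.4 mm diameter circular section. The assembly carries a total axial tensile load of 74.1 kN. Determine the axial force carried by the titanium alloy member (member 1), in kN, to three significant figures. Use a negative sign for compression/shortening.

A_1 = 441.2 mm².
A_2 = 265.9 mm².
Equal strain + equilibrium ⇒ each member carries load in proportion to AE: A₁E₁ = 50290000 N, A₂E₂ = 2925000 N, ΣAE = 53220000 N.
F₁ = P·A₁E₁/ΣAE = 74100·50290000/53220000 = 70030 N.

70.0 kN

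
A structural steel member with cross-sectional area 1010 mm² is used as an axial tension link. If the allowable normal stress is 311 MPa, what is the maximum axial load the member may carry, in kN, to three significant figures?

314 kN

P_max = σ_allow · A = 311 · 1010 = 314100 N = 314.1 kN.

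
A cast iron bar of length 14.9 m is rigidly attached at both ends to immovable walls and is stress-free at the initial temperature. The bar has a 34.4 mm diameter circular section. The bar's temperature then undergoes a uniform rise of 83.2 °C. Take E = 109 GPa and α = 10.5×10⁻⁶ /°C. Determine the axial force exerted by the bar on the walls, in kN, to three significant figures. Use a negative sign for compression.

-88.5 kN

Free thermal expansion αLΔT = 10.5e-6 · 14900 · 83.2 = 13.02 mm.
The walls impose strain ε = −(13.02)/14900 = -8.7360e-04; σ = Eε = 109000 · -8.7360e-04 = -95.22 MPa.
Wall reaction R = σ·A = -95.22·929.4 = -88500 N = -88.5 kN.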